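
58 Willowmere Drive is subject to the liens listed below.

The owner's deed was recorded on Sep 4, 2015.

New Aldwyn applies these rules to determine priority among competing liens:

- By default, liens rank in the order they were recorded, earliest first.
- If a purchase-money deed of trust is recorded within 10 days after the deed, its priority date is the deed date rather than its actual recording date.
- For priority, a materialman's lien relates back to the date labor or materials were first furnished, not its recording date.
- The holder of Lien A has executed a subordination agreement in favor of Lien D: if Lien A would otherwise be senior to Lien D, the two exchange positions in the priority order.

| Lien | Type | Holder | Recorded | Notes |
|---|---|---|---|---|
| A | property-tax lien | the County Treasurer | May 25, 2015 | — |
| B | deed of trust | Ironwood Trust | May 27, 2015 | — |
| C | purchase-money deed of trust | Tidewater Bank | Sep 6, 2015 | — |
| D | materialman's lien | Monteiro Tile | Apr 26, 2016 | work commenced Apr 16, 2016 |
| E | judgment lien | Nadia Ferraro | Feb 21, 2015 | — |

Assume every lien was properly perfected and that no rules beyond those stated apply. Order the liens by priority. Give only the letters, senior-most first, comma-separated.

E, D, B, C, A

First, effective dates: C's effective date is the deed date, Sep 4, 2015; D's effective date is Apr 16, 2016, when work began.
By effective date: E (Feb 21, 2015), A (May 25, 2015), B (May 27, 2015), C (Sep 4, 2015), D (Apr 16, 2016).
A would otherwise be senior to D, so under the subordination agreement A and D exchange positions.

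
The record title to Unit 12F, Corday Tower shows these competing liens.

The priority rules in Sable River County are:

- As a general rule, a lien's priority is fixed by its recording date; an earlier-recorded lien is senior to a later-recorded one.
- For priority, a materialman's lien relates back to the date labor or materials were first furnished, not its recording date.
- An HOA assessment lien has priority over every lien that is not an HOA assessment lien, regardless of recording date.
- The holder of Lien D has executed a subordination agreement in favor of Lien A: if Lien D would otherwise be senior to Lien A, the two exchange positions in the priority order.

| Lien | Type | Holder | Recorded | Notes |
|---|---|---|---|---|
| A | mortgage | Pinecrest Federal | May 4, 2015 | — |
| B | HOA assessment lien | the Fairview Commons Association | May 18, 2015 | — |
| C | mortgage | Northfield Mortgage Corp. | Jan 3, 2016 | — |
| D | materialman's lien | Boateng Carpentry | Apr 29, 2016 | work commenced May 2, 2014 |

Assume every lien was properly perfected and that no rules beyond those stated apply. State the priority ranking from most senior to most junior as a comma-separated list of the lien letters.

Effective dates after the stated exceptions: D's effective date is May 2, 2014, when work began.
As an HOA assessment lien, B is senior to every other lien.
The other liens, earliest effective date first: D (May 2, 2014), A (May 4, 2015), C (Jan 3, 2016).
Because D would otherwise rank above A, the subordination swaps them.

B, A, D, C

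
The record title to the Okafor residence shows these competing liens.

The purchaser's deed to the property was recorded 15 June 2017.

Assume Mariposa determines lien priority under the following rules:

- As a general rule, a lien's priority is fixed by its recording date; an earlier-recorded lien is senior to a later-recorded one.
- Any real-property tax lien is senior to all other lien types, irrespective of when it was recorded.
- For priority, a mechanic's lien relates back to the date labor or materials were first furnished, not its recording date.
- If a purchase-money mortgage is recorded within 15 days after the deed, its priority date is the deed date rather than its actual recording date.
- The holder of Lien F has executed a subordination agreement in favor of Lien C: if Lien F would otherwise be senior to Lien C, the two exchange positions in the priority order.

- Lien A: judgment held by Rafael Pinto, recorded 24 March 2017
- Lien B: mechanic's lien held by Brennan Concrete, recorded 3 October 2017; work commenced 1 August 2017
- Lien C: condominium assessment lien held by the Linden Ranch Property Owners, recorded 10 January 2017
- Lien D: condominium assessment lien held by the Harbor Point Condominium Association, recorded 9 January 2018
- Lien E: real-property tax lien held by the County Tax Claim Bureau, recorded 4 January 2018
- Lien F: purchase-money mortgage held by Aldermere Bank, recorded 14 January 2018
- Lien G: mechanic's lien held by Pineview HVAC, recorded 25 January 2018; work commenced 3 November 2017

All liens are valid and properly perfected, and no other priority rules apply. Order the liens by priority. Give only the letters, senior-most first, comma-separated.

E, C, A, B, G, D, F

Effective dates: B's effective date is 1 August 2017, when work began; F missed the 15-day window (213 days after the deed), so its recording date stands; G is treated as recorded 3 November 2017, the work-commencement date.
E is a real-property tax lien and takes priority over every other lien.
Remaining liens by effective date: C (10 January 2017), A (24 March 2017), B (1 August 2017), G (3 November 2017), D (9 January 2018), F (14 January 2018).
F already ranks below C; the subordination has no effect.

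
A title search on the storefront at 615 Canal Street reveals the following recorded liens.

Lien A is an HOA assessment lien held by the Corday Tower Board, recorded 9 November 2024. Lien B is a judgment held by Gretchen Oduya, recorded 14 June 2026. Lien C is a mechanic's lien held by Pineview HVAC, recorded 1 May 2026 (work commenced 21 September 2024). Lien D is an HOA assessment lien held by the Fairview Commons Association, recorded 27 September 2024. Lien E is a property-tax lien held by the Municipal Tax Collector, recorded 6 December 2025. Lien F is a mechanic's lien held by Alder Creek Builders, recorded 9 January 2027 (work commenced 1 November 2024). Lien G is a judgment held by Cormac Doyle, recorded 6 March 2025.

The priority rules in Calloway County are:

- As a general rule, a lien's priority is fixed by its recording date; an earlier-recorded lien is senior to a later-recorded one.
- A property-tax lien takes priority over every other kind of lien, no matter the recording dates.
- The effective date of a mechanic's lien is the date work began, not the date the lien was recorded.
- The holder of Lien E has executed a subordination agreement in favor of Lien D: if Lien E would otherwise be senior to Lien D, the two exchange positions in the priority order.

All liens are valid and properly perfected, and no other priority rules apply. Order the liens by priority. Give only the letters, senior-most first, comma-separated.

Effective dates after the stated exceptions: C relates back to 21 September 2024 (work commenced); F is treated as recorded 1 November 2024, the work-commencement date.
E is a property-tax lien and takes priority over every other lien.
The other liens, earliest effective date first: C (21 September 2024), D (27 September 2024), F (1 November 2024), A (9 November 2024), G (6 March 2025), B (14 June 2026).
E is senior to D before the subordination, so the two trade places.

D, C, E, F, A, G, B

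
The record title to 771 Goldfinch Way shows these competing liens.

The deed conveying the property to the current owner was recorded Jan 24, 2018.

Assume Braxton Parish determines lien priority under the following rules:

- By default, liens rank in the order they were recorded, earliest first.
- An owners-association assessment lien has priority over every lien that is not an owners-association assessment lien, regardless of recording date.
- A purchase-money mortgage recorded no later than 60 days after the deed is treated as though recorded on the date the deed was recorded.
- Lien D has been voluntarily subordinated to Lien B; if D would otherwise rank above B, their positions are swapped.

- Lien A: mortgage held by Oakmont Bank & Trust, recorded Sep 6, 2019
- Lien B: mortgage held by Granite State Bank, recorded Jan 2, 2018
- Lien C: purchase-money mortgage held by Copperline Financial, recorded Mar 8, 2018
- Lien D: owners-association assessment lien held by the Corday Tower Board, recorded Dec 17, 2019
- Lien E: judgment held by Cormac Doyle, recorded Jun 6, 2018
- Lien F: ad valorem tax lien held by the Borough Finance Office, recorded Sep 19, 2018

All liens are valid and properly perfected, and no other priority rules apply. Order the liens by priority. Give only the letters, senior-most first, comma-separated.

Adjusting effective dates: C was recorded within the 60-day window, so its effective date is the deed date Jan 24, 2018.
D is an owners-association assessment lien and takes priority over every other lien.
Ordering the rest by effective date: B (Jan 2, 2018), C (Jan 24, 2018), E (Jun 6, 2018), F (Sep 19, 2018), A (Sep 6, 2019).
D is senior to B before the subordination, so the two trade places.

B, D, C, E, F, A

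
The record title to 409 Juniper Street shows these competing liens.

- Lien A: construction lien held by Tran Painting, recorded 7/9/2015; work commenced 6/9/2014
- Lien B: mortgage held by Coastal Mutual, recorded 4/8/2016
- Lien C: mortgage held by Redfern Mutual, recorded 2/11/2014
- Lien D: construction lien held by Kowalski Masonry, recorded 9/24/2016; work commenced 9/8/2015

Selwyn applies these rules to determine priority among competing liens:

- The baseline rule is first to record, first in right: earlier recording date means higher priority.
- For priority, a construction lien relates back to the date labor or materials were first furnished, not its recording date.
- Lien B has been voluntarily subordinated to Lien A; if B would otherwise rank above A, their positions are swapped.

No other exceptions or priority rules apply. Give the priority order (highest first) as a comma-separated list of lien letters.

Effective dates: A's effective date is 6/9/2014, when work began; D relates back to 9/8/2015 (work commenced).
Sorted by effective date: C (2/11/2014), A (6/9/2014), D (9/8/2015), B (4/8/2016).
B already ranks below A; the subordination has no effect.

C, A, D, B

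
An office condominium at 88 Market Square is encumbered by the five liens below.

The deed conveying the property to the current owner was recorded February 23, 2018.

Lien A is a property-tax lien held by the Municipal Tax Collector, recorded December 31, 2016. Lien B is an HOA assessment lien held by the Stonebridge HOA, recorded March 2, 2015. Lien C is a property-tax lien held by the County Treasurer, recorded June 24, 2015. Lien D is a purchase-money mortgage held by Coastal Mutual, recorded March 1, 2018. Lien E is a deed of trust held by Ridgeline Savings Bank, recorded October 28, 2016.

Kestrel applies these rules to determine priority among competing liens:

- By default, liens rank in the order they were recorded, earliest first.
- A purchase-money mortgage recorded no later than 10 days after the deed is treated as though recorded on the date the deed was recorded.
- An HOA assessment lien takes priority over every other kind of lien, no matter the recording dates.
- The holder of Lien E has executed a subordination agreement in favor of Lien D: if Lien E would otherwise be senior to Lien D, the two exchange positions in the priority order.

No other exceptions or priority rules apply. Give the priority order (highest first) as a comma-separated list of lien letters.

Effective dates: D's effective date is the deed date, February 23, 2018.
B is an HOA assessment lien and takes priority over every other lien.
The other liens, earliest effective date first: C (June 24, 2015), E (October 28, 2016), A (December 31, 2016), D (February 23, 2018).
E would otherwise be senior to D, so under the subordination agreement E and D exchange positions.

B, C, D, A, E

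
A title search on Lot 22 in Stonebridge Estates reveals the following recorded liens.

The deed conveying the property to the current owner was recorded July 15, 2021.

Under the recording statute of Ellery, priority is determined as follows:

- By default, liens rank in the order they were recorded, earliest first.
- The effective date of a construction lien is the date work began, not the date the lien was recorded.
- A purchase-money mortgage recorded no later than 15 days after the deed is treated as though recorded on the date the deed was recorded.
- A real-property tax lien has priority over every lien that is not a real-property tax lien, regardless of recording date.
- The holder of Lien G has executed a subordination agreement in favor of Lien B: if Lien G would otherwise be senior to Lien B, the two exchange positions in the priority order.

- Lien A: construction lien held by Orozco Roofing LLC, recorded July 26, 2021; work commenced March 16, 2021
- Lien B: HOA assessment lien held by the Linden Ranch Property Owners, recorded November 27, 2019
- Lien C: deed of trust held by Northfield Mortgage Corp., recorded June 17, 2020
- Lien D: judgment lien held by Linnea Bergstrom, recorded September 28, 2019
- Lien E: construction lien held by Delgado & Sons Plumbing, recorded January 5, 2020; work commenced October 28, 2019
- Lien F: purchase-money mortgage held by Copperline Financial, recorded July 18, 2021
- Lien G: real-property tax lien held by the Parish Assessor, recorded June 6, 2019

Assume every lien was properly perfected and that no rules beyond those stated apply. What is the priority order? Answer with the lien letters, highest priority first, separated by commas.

B, D, E, G, C, A, F

Effective dates: A's effective date is March 16, 2021, when work began; E is treated as recorded October 28, 2019, the work-commencement date; F relates back to the deed date July 15, 2021.
G is a real-property tax lien and takes priority over every other lien.
Ordering the rest by effective date: D (September 28, 2019), E (October 28, 2019), B (November 27, 2019), C (June 17, 2020), A (March 16, 2021), F (July 15, 2021).
The subordination applies — G was senior to B — so G and B swap.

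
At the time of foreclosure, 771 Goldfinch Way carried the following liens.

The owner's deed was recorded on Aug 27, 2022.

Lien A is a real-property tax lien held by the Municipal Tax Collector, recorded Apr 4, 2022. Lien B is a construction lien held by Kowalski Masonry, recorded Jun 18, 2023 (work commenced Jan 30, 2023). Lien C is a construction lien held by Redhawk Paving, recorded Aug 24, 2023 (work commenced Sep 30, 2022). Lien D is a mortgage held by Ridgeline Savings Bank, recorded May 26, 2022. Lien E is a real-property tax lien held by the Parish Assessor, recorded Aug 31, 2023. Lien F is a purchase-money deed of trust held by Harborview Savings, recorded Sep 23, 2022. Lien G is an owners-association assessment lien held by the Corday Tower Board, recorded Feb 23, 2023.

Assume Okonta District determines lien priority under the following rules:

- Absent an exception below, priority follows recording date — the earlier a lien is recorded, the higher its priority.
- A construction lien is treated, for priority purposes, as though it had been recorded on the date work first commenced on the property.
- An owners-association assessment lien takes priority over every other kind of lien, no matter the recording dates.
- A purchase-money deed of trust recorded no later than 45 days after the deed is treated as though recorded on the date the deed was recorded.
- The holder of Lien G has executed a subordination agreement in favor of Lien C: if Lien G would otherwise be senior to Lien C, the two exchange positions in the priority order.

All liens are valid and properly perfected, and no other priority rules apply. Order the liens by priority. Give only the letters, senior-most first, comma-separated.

Effective dates after the stated exceptions: B relates back to Jan 30, 2023 (work commenced); C relates back to Sep 30, 2022 (work commenced); F was recorded within the 45-day window, so its effective date is the deed date Aug 27, 2022.
As an owners-association assessment lien, G is senior to every other lien.
Ordering the rest by effective date: A (Apr 4, 2022), D (May 26, 2022), F (Aug 27, 2022), C (Sep 30, 2022), B (Jan 30, 2023), E (Aug 31, 2023).
G would otherwise be senior to C, so under the subordination agreement G and C exchange positions.

C, A, D, F, G, B, E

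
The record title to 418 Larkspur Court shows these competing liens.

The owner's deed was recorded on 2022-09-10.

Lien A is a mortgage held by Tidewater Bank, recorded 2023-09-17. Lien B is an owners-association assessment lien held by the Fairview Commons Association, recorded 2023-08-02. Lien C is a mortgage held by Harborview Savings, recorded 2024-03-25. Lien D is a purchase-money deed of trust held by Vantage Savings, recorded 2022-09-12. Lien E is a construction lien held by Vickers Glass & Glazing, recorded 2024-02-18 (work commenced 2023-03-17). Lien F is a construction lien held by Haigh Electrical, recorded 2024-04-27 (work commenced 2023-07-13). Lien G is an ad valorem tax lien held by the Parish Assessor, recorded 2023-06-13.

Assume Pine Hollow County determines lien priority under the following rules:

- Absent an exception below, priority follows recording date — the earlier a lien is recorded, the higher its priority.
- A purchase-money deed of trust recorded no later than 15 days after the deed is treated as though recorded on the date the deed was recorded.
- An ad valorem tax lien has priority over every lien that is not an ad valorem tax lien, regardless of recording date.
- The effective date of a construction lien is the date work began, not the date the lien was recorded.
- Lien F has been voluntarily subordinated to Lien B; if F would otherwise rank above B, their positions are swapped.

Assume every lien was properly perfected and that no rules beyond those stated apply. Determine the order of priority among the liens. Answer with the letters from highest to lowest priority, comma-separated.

G, D, E, B, F, A, C

Effective dates: D relates back to the deed date 2022-09-10; E is treated as recorded 2023-03-17, the work-commencement date; F is treated as recorded 2023-07-13, the work-commencement date.
G is an ad valorem tax lien and takes priority over every other lien.
Remaining liens by effective date: D (2022-09-10), E (2023-03-17), F (2023-07-13), B (2023-08-02), A (2023-09-17), C (2024-03-25).
The subordination applies — F was senior to B — so F and B swap.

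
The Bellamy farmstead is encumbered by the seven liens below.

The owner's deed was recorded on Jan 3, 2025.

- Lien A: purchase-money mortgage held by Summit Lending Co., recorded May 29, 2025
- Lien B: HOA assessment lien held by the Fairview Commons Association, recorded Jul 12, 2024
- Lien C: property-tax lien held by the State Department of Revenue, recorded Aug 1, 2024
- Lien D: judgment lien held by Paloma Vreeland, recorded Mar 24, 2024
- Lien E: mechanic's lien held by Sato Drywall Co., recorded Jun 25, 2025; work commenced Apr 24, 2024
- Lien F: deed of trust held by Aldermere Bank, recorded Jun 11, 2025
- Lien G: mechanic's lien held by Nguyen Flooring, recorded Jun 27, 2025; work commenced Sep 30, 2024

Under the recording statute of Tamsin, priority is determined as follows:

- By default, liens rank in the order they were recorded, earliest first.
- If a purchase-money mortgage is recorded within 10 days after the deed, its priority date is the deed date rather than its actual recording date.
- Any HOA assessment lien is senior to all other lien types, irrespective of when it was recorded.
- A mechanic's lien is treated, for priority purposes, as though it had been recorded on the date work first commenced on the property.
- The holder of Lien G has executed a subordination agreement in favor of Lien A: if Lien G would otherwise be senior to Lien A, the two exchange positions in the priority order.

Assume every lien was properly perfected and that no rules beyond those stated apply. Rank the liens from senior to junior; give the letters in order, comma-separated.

First, effective dates: A was recorded 146 days after the deed, outside the 10-day window, so it keeps its recording date; E is treated as recorded Apr 24, 2024, the work-commencement date; G relates back to Sep 30, 2024 (work commenced).
B is an HOA assessment lien and takes priority over every other lien.
Among the remaining liens, by effective date: D (Mar 24, 2024), E (Apr 24, 2024), C (Aug 1, 2024), G (Sep 30, 2024), A (May 29, 2025), F (Jun 11, 2025).
Because G would otherwise rank above A, the subordination swaps them.

B, D, E, C, A, G, F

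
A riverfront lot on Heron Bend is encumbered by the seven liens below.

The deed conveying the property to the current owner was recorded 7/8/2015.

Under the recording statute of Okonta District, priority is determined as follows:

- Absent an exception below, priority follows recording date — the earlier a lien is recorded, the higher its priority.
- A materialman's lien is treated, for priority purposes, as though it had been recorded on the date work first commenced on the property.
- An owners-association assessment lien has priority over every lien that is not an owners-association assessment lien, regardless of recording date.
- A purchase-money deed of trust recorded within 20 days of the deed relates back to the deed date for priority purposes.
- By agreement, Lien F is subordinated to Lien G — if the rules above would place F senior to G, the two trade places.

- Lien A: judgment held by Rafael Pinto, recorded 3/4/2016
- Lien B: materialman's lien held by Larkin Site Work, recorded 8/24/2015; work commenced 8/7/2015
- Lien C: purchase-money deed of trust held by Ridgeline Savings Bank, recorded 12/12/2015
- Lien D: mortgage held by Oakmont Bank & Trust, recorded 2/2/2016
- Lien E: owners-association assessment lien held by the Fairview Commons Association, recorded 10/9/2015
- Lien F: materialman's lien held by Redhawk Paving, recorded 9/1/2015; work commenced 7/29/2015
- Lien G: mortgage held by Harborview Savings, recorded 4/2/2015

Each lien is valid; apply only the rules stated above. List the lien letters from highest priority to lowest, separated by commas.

E, G, F, B, C, D, A

First, effective dates: B relates back to 8/7/2015 (work commenced); C was recorded 157 days after the deed — beyond 20 days — so no relation-back applies; F relates back to 7/29/2015 (work commenced).
As an owners-association assessment lien, E is senior to every other lien.
Among the remaining liens, by effective date: G (4/2/2015), F (7/29/2015), B (8/7/2015), C (12/12/2015), D (2/2/2016), A (3/4/2016).
Since F is not senior to G, the subordination leaves the order unchanged.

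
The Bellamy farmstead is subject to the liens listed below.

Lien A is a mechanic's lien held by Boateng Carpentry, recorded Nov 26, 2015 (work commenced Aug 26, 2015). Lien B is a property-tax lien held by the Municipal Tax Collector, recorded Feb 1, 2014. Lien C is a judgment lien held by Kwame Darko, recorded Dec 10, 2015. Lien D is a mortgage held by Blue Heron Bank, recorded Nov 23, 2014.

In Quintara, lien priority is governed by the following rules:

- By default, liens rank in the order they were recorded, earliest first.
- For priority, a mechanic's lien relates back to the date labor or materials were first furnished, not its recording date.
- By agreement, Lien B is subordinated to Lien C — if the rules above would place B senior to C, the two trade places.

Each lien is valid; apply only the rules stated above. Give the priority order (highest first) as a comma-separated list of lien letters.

C, D, A, B

Effective dates after the stated exceptions: A relates back to Aug 26, 2015 (work commenced).
Ordering by effective date: B (Feb 1, 2014), D (Nov 23, 2014), A (Aug 26, 2015), C (Dec 10, 2015).
Because B would otherwise rank above C, the subordination swaps them.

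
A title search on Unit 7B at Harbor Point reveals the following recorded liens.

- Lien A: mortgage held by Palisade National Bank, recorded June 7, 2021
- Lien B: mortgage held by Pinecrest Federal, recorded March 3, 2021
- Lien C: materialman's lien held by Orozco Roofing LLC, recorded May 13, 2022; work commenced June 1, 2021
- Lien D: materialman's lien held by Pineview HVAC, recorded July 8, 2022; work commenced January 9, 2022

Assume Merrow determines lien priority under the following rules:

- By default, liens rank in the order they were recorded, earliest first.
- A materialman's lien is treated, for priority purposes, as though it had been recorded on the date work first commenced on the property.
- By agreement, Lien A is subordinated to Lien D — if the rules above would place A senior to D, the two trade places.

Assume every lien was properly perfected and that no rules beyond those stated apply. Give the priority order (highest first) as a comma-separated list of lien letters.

B, C, D, A

First, effective dates: C relates back to June 1, 2021 (work commenced); D is treated as recorded January 9, 2022, the work-commencement date.
Ordering by effective date: B (March 3, 2021), C (June 1, 2021), A (June 7, 2021), D (January 9, 2022).
A is senior to D before the subordination, so the two trade places.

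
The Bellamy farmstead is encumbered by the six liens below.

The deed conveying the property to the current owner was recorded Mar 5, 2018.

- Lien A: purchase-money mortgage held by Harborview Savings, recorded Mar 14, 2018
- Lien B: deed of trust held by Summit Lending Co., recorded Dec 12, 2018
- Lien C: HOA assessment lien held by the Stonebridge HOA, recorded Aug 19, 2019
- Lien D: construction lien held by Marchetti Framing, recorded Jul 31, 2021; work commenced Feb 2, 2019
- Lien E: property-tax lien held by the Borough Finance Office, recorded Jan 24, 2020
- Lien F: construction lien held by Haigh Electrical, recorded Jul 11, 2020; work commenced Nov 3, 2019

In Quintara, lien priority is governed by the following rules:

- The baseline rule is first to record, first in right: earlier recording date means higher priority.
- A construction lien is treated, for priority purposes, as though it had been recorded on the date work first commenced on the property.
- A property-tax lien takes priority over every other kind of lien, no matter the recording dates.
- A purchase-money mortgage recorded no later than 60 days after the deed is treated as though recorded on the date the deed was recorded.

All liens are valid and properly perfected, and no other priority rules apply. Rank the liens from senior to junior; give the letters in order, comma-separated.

E, A, B, D, C, F

First, effective dates: A's effective date is the deed date, Mar 5, 2018; D relates back to Feb 2, 2019 (work commenced); F relates back to Nov 3, 2019 (work commenced).
As a property-tax lien, E is senior to every other lien.
Remaining liens by effective date: A (Mar 5, 2018), B (Dec 12, 2018), D (Feb 2, 2019), C (Aug 19, 2019), F (Nov 3, 2019).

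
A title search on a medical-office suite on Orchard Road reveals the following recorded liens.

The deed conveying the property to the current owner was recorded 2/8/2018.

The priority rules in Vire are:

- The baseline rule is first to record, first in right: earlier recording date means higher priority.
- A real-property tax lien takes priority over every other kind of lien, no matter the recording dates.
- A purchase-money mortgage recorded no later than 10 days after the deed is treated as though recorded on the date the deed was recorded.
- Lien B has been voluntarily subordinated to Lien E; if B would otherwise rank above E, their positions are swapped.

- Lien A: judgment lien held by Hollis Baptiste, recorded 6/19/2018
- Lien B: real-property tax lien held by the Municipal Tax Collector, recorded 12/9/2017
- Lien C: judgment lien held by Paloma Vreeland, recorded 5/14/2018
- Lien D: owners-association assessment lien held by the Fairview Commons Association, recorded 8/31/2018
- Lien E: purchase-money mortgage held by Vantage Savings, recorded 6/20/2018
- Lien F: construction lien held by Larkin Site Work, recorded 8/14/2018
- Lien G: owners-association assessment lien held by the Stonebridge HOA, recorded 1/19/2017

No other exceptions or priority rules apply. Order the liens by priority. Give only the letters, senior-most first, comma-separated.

First, effective dates: E was recorded 132 days after the deed, outside the 10-day window, so it keeps its recording date.
B is a real-property tax lien and takes priority over every other lien.
Among the remaining liens, by effective date: G (1/19/2017), C (5/14/2018), A (6/19/2018), E (6/20/2018), F (8/14/2018), D (8/31/2018).
B would otherwise be senior to E, so under the subordination agreement B and E exchange positions.

E, G, C, A, B, F, D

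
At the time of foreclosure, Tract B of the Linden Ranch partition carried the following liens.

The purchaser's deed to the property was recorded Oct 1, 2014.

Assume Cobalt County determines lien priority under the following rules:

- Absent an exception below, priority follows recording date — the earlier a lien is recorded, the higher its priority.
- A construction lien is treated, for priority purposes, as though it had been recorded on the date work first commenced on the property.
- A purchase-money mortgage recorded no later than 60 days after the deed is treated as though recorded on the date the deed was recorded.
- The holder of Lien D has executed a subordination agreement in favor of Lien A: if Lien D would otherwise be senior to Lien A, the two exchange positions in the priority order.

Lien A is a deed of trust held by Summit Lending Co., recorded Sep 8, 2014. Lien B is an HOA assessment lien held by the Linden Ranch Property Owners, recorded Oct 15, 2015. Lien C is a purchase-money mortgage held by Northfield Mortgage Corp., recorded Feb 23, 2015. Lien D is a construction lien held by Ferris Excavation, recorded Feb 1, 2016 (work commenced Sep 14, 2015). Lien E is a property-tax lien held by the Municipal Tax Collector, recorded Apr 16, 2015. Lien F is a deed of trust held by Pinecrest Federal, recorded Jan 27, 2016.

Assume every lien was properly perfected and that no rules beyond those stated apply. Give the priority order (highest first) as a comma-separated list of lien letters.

Effective dates after the stated exceptions: C was recorded 145 days after the deed, outside the 60-day window, so it keeps its recording date; D's effective date is Sep 14, 2015, when work began.
By effective date: A (Sep 8, 2014), C (Feb 23, 2015), E (Apr 16, 2015), D (Sep 14, 2015), B (Oct 15, 2015), F (Jan 27, 2016).
Since D is not senior to A, the subordination leaves the order unchanged.

A, C, E, D, B, F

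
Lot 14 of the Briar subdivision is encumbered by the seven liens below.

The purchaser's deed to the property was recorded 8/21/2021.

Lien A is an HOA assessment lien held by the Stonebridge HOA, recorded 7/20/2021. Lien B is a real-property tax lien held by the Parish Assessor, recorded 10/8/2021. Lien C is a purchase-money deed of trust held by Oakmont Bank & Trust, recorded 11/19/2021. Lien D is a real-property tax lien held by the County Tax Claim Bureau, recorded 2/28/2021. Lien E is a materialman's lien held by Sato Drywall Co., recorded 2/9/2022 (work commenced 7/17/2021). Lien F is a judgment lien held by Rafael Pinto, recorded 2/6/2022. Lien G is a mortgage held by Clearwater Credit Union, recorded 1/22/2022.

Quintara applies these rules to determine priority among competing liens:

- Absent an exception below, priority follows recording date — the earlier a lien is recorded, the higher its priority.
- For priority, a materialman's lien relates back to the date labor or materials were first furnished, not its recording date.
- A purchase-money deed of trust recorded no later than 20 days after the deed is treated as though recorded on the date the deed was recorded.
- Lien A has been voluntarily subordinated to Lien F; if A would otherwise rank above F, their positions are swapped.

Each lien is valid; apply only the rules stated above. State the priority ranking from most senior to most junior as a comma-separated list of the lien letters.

Adjusting effective dates: C was recorded 90 days after the deed — beyond 20 days — so no relation-back applies; E relates back to 7/17/2021 (work commenced).
Ordering by effective date: D (2/28/2021), E (7/17/2021), A (7/20/2021), B (10/8/2021), C (11/19/2021), G (1/22/2022), F (2/6/2022).
A is senior to F before the subordination, so the two trade places.

D, E, F, B, C, G, A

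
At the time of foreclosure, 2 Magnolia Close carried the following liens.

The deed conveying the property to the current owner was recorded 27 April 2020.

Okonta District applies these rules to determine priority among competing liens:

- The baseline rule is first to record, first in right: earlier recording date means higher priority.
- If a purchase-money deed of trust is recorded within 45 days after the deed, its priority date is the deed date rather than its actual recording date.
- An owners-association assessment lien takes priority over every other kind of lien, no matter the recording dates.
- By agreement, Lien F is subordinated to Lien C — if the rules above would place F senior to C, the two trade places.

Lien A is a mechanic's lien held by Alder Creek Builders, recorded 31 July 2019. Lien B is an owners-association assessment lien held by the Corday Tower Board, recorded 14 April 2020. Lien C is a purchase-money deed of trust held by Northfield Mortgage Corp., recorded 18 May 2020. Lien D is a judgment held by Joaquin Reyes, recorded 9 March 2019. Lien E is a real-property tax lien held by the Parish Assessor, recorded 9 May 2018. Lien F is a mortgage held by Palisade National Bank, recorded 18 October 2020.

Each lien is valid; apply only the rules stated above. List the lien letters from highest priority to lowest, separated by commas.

Adjusting effective dates: C relates back to the deed date 27 April 2020.
B is an owners-association assessment lien and takes priority over every other lien.
Ordering the rest by effective date: E (9 May 2018), D (9 March 2019), A (31 July 2019), C (27 April 2020), F (18 October 2020).
F is already junior to C, so the subordination agreement changes nothing.

B, E, D, A, C, F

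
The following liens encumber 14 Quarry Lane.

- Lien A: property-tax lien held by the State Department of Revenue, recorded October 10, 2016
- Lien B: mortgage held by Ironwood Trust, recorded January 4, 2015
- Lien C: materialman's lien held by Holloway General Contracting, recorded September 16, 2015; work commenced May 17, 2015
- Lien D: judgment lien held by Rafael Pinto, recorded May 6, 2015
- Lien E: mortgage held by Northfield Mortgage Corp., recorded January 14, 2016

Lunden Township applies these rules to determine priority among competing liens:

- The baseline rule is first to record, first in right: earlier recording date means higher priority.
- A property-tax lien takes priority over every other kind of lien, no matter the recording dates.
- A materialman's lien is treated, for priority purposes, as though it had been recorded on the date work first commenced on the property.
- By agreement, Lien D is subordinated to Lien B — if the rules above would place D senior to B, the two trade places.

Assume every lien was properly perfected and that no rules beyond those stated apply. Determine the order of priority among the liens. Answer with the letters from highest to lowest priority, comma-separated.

Effective dates: C relates back to May 17, 2015 (work commenced).
As a property-tax lien, A is senior to every other lien.
Among the remaining liens, by effective date: B (January 4, 2015), D (May 6, 2015), C (May 17, 2015), E (January 14, 2016).
Since D is not senior to B, the subordination leaves the order unchanged.

A, B, D, C, E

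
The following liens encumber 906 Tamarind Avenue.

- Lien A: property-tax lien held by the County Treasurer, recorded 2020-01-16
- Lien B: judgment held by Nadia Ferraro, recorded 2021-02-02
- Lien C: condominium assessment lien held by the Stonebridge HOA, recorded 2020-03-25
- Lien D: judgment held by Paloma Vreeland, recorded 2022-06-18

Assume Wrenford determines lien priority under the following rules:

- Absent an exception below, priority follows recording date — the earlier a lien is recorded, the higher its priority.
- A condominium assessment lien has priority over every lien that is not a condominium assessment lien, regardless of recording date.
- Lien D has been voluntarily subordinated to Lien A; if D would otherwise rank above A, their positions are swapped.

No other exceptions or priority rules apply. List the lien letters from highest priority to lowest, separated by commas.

C, A, B, D

As a condominium assessment lien, C is senior to every other lien.
Remaining liens by effective date: A (2020-01-16), B (2021-02-02), D (2022-06-18).
D is already junior to A, so the subordination agreement changes nothing.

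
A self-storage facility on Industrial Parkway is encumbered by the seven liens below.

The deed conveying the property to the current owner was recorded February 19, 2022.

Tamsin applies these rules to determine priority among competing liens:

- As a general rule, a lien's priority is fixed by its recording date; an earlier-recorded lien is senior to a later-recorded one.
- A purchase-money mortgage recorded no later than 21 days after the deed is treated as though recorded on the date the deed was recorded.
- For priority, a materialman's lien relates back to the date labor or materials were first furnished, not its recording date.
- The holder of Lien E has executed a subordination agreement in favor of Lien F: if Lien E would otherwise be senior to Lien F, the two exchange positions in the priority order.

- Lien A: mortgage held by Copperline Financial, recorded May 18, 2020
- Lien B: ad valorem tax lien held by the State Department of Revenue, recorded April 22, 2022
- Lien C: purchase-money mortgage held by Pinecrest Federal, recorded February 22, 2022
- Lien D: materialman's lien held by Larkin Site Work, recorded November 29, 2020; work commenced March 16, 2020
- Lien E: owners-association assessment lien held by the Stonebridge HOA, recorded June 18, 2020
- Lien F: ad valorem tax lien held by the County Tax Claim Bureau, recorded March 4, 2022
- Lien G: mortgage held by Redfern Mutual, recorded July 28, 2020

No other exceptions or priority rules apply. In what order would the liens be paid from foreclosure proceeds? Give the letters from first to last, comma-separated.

Adjusting effective dates: C's effective date is the deed date, February 19, 2022; D is treated as recorded March 16, 2020, the work-commencement date.
Sorted by effective date: D (March 16, 2020), A (May 18, 2020), E (June 18, 2020), G (July 28, 2020), C (February 19, 2022), F (March 4, 2022), B (April 22, 2022).
E would otherwise be senior to F, so under the subordination agreement E and F exchange positions.

D, A, F, G, C, E, B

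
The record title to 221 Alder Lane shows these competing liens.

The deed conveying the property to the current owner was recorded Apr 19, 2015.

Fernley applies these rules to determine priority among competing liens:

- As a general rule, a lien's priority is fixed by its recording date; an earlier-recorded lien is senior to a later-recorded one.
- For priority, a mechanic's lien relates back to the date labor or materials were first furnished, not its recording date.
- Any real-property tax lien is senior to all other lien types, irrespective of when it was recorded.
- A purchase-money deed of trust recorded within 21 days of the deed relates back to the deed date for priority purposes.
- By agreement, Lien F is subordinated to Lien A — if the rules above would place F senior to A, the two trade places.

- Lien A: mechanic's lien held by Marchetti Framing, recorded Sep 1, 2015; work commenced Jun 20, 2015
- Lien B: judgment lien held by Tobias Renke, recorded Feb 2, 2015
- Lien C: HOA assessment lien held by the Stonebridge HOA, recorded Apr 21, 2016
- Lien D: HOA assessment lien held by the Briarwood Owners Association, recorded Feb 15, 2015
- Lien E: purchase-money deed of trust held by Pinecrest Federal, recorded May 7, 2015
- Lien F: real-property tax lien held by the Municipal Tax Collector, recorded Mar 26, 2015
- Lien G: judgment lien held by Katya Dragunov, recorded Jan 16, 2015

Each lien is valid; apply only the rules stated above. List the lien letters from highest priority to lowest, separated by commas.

A, G, B, D, E, F, C

Effective dates after the stated exceptions: A's effective date is Jun 20, 2015, when work began; E relates back to the deed date Apr 19, 2015.
As a real-property tax lien, F is senior to every other lien.
The other liens, earliest effective date first: G (Jan 16, 2015), B (Feb 2, 2015), D (Feb 15, 2015), E (Apr 19, 2015), A (Jun 20, 2015), C (Apr 21, 2016).
The subordination applies — F was senior to A — so F and A swap.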